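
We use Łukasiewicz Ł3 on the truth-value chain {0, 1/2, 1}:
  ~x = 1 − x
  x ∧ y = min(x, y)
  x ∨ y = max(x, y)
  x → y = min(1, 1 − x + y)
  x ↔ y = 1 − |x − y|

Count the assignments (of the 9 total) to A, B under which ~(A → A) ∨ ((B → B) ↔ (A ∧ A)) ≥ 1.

3

A = 0, B = 0 ↦ 0  <
A = 0, B = 1/2 ↦ 0  <
A = 0, B = 1 ↦ 0  <
A = 1/2, B = 0 ↦ 1/2  <
A = 1/2, B = 1/2 ↦ 1/2  <
A = 1/2, B = 1 ↦ 1/2  <
A = 1, B = 0 ↦ 1  ≥
A = 1, B = 1/2 ↦ 1  ≥
A = 1, B = 1 ↦ 1  ≥
So 3 of the 9 assignments meet the threshold.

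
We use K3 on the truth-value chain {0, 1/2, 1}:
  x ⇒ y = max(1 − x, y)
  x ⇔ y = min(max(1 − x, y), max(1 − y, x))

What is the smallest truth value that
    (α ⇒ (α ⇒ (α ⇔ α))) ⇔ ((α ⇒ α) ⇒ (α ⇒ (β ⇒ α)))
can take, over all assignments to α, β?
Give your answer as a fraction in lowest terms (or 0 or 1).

1/2

Take α = 1/2, β = 0:
α ⇔ α = 1/2 ⇔ 1/2 = 1/2
α ⇒ (α ⇔ α) = 1/2 ⇒ 1/2 = 1/2
α ⇒ (α ⇒ (α ⇔ α)) = 1/2 ⇒ 1/2 = 1/2
α ⇒ α = 1/2 ⇒ 1/2 = 1/2
β ⇒ α = 0 ⇒ 1/2 = 1
α ⇒ (β ⇒ α) = 1/2 ⇒ 1 = 1
(α ⇒ α) ⇒ (α ⇒ (β ⇒ α)) = 1/2 ⇒ 1 = 1
(α ⇒ (α ⇒ (α ⇔ α))) ⇔ ((α ⇒ α) ⇒ (α ⇒ (β ⇒ α))) = 1/2 ⇔ 1 = 1/2
No assignment yields a value below 1/2, so this is the minimum.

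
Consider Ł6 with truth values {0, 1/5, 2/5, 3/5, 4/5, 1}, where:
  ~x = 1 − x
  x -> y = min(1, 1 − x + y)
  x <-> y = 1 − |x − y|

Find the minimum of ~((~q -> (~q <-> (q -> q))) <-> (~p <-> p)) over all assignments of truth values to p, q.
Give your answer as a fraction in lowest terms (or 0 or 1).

Take p = 2/5, q = 0:
~q = ~0 = 1
~q = ~0 = 1
q -> q = 0 -> 0 = 1
~q <-> (q -> q) = 1 <-> 1 = 1
~q -> (~q <-> (q -> q)) = 1 -> 1 = 1
~p = ~2/5 = 3/5
~p <-> p = 3/5 <-> 2/5 = 4/5
(~q -> (~q <-> (q -> q))) <-> (~p <-> p) = 1 <-> 4/5 = 4/5
~((~q -> (~q <-> (q -> q))) <-> (~p <-> p)) = ~4/5 = 1/5
No assignment yields a value below 1/5, so this is the minimum.

1/5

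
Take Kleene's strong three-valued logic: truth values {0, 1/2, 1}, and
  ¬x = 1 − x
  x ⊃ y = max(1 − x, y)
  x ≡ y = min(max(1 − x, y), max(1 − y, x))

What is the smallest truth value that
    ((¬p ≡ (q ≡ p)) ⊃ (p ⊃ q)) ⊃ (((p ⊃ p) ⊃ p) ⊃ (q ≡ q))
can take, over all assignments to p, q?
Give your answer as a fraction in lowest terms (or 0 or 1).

Take p = 1/2, q = 1/2:
¬p = ¬1/2 = 1/2
q ≡ p = 1/2 ≡ 1/2 = 1/2
¬p ≡ (q ≡ p) = 1/2 ≡ 1/2 = 1/2
p ⊃ q = 1/2 ⊃ 1/2 = 1/2
(¬p ≡ (q ≡ p)) ⊃ (p ⊃ q) = 1/2 ⊃ 1/2 = 1/2
p ⊃ p = 1/2 ⊃ 1/2 = 1/2
(p ⊃ p) ⊃ p = 1/2 ⊃ 1/2 = 1/2
q ≡ q = 1/2 ≡ 1/2 = 1/2
((p ⊃ p) ⊃ p) ⊃ (q ≡ q) = 1/2 ⊃ 1/2 = 1/2
((¬p ≡ (q ≡ p)) ⊃ (p ⊃ q)) ⊃ (((p ⊃ p) ⊃ p) ⊃ (q ≡ q)) = 1/2 ⊃ 1/2 = 1/2
No assignment yields a value below 1/2, so this is the minimum.

1/2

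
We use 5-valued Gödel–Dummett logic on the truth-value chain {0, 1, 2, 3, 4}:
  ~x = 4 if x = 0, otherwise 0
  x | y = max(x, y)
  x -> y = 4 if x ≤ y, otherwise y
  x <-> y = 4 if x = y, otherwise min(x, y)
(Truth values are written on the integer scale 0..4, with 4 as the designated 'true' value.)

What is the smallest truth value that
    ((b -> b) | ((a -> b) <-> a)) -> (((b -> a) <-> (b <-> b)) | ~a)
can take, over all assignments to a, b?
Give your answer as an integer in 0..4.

Take a = 1, b = 2:
b -> b = 2 -> 2 = 4
a -> b = 1 -> 2 = 4
(a -> b) <-> a = 4 <-> 1 = 1
(b -> b) | ((a -> b) <-> a) = 4 | 1 = 4
b -> a = 2 -> 1 = 1
b <-> b = 2 <-> 2 = 4
(b -> a) <-> (b <-> b) = 1 <-> 4 = 1
~a = ~1 = 0
((b -> a) <-> (b <-> b)) | ~a = 1 | 0 = 1
((b -> b) | ((a -> b) <-> a)) -> (((b -> a) <-> (b <-> b)) | ~a) = 4 -> 1 = 1
No assignment yields a value below 1, so this is the minimum.

1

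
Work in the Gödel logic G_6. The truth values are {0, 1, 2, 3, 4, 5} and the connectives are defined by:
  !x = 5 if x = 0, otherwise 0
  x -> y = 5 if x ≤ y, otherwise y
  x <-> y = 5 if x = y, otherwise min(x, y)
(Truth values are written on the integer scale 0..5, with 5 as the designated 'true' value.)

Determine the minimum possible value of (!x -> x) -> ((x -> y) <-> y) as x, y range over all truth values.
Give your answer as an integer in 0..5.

Take x = 1, y = 1:
!x = !1 = 0
!x -> x = 0 -> 1 = 5
x -> y = 1 -> 1 = 5
(x -> y) <-> y = 5 <-> 1 = 1
(!x -> x) -> ((x -> y) <-> y) = 5 -> 1 = 1
No assignment yields a value below 1, so this is the minimum.

1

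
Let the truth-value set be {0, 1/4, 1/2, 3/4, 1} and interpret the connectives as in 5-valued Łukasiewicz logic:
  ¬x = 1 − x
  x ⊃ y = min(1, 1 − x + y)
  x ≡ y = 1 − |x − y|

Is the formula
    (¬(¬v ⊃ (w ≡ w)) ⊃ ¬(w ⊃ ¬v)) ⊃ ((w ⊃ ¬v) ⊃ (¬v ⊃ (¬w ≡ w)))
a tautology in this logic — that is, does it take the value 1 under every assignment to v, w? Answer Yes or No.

Counterexample: take v = 0, w = 0.
¬v = ¬0 = 1
w ≡ w = 0 ≡ 0 = 1
¬v ⊃ (w ≡ w) = 1 ⊃ 1 = 1
¬(¬v ⊃ (w ≡ w)) = ¬1 = 0
¬v = ¬0 = 1
w ⊃ ¬v = 0 ⊃ 1 = 1
¬(w ⊃ ¬v) = ¬1 = 0
¬(¬v ⊃ (w ≡ w)) ⊃ ¬(w ⊃ ¬v) = 0 ⊃ 0 = 1
¬v = ¬0 = 1
w ⊃ ¬v = 0 ⊃ 1 = 1
¬v = ¬0 = 1
¬w = ¬0 = 1
¬w ≡ w = 1 ≡ 0 = 0
¬v ⊃ (¬w ≡ w) = 1 ⊃ 0 = 0
(w ⊃ ¬v) ⊃ (¬v ⊃ (¬w ≡ w)) = 1 ⊃ 0 = 0
(¬(¬v ⊃ (w ≡ w)) ⊃ ¬(w ⊃ ¬v)) ⊃ ((w ⊃ ¬v) ⊃ (¬v ⊃ (¬w ≡ w))) = 1 ⊃ 0 = 0
This gives 0 ≠ 1.

No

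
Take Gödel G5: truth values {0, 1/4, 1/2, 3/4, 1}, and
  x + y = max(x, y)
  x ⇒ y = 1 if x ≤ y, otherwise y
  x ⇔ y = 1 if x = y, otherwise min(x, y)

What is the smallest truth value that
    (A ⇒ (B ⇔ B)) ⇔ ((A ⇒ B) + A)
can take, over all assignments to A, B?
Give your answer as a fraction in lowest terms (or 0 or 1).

1/4

Take A = 1/4, B = 0:
B ⇔ B = 0 ⇔ 0 = 1
A ⇒ (B ⇔ B) = 1/4 ⇒ 1 = 1
A ⇒ B = 1/4 ⇒ 0 = 0
(A ⇒ B) + A = 0 + 1/4 = 1/4
(A ⇒ (B ⇔ B)) ⇔ ((A ⇒ B) + A) = 1 ⇔ 1/4 = 1/4
No assignment yields a value below 1/4, so this is the minimum.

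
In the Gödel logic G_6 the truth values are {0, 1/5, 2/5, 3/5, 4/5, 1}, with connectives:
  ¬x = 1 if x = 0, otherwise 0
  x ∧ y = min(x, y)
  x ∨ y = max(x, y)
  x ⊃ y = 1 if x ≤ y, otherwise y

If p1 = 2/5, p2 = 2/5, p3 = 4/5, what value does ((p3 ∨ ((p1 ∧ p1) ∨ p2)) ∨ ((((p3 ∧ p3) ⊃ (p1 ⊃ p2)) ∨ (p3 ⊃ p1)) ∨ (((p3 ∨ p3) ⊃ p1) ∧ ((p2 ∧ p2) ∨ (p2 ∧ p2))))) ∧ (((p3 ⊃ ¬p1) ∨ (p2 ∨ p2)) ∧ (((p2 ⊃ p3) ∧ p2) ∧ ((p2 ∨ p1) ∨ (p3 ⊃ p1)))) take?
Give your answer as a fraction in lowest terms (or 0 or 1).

p1 ∧ p1 = 2/5 ∧ 2/5 = 2/5
(p1 ∧ p1) ∨ p2 = 2/5 ∨ 2/5 = 2/5
p3 ∨ ((p1 ∧ p1) ∨ p2) = 4/5 ∨ 2/5 = 4/5
p3 ∧ p3 = 4/5 ∧ 4/5 = 4/5
p1 ⊃ p2 = 2/5 ⊃ 2/5 = 1
(p3 ∧ p3) ⊃ (p1 ⊃ p2) = 4/5 ⊃ 1 = 1
p3 ⊃ p1 = 4/5 ⊃ 2/5 = 2/5
((p3 ∧ p3) ⊃ (p1 ⊃ p2)) ∨ (p3 ⊃ p1) = 1 ∨ 2/5 = 1
p3 ∨ p3 = 4/5 ∨ 4/5 = 4/5
(p3 ∨ p3) ⊃ p1 = 4/5 ⊃ 2/5 = 2/5
p2 ∧ p2 = 2/5 ∧ 2/5 = 2/5
p2 ∧ p2 = 2/5 ∧ 2/5 = 2/5
(p2 ∧ p2) ∨ (p2 ∧ p2) = 2/5 ∨ 2/5 = 2/5
((p3 ∨ p3) ⊃ p1) ∧ ((p2 ∧ p2) ∨ (p2 ∧ p2)) = 2/5 ∧ 2/5 = 2/5
(((p3 ∧ p3) ⊃ (p1 ⊃ p2)) ∨ (p3 ⊃ p1)) ∨ (((p3 ∨ p3) ⊃ p1) ∧ ((p2 ∧ p2) ∨ (p2 ∧ p2))) = 1 ∨ 2/5 = 1
(p3 ∨ ((p1 ∧ p1) ∨ p2)) ∨ ((((p3 ∧ p3) ⊃ (p1 ⊃ p2)) ∨ (p3 ⊃ p1)) ∨ (((p3 ∨ p3) ⊃ p1) ∧ ((p2 ∧ p2) ∨ (p2 ∧ p2)))) = 4/5 ∨ 1 = 1
¬p1 = ¬2/5 = 0
p3 ⊃ ¬p1 = 4/5 ⊃ 0 = 0
p2 ∨ p2 = 2/5 ∨ 2/5 = 2/5
(p3 ⊃ ¬p1) ∨ (p2 ∨ p2) = 0 ∨ 2/5 = 2/5
p2 ⊃ p3 = 2/5 ⊃ 4/5 = 1
(p2 ⊃ p3) ∧ p2 = 1 ∧ 2/5 = 2/5
p2 ∨ p1 = 2/5 ∨ 2/5 = 2/5
p3 ⊃ p1 = 4/5 ⊃ 2/5 = 2/5
(p2 ∨ p1) ∨ (p3 ⊃ p1) = 2/5 ∨ 2/5 = 2/5
((p2 ⊃ p3) ∧ p2) ∧ ((p2 ∨ p1) ∨ (p3 ⊃ p1)) = 2/5 ∧ 2/5 = 2/5
((p3 ⊃ ¬p1) ∨ (p2 ∨ p2)) ∧ (((p2 ⊃ p3) ∧ p2) ∧ ((p2 ∨ p1) ∨ (p3 ⊃ p1))) = 2/5 ∧ 2/5 = 2/5
((p3 ∨ ((p1 ∧ p1) ∨ p2)) ∨ ((((p3 ∧ p3) ⊃ (p1 ⊃ p2)) ∨ (p3 ⊃ p1)) ∨ (((p3 ∨ p3) ⊃ p1) ∧ ((p2 ∧ p2) ∨ (p2 ∧ p2))))) ∧ (((p3 ⊃ ¬p1) ∨ (p2 ∨ p2)) ∧ (((p2 ⊃ p3) ∧ p2) ∧ ((p2 ∨ p1) ∨ (p3 ⊃ p1)))) = 1 ∧ 2/5 = 2/5

2/5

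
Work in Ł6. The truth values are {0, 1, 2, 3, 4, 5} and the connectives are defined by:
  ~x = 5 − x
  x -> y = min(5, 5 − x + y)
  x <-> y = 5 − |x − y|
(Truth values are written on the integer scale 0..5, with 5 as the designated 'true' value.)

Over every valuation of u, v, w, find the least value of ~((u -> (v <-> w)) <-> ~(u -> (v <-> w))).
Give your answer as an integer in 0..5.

Take u = 2, v = 0, w = 5:
v <-> w = 0 <-> 5 = 0
u -> (v <-> w) = 2 -> 0 = 3
v <-> w = 0 <-> 5 = 0
u -> (v <-> w) = 2 -> 0 = 3
~(u -> (v <-> w)) = ~3 = 2
(u -> (v <-> w)) <-> ~(u -> (v <-> w)) = 3 <-> 2 = 4
~((u -> (v <-> w)) <-> ~(u -> (v <-> w))) = ~4 = 1
No assignment yields a value below 1, so this is the minimum.

1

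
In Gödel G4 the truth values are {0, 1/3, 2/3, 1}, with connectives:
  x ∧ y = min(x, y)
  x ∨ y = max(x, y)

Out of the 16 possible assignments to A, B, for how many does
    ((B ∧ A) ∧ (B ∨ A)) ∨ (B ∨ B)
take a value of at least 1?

A = 0, B = 0 ↦ 0  <
A = 0, B = 1/3 ↦ 1/3  <
A = 0, B = 2/3 ↦ 2/3  <
A = 0, B = 1 ↦ 1  ≥
A = 1/3, B = 0 ↦ 0  <
A = 1/3, B = 1/3 ↦ 1/3  <
A = 1/3, B = 2/3 ↦ 2/3  <
A = 1/3, B = 1 ↦ 1  ≥
A = 2/3, B = 0 ↦ 0  <
A = 2/3, B = 1/3 ↦ 1/3  <
A = 2/3, B = 2/3 ↦ 2/3  <
A = 2/3, B = 1 ↦ 1  ≥
A = 1, B = 0 ↦ 0  <
A = 1, B = 1/3 ↦ 1/3  <
A = 1, B = 2/3 ↦ 2/3  <
A = 1, B = 1 ↦ 1  ≥
So 4 of the 16 assignments meet the threshold.

4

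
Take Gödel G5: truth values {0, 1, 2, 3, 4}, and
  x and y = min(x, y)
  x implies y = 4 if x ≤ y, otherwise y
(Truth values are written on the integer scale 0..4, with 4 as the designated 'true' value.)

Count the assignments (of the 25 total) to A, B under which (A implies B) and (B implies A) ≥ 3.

7

value 4: 5 assignments (counts)
value 3: 2 assignments (counts)
value 2: 4 assignments
value 1: 6 assignments
value 0: 8 assignments
So 7 of the 25 assignments meet the threshold.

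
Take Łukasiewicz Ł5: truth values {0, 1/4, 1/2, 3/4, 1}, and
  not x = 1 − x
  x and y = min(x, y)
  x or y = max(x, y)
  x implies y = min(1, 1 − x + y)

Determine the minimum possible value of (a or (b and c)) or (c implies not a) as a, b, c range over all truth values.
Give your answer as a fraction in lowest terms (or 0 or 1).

1/2

Take a = 1/2, b = 0, c = 1:
b and c = 0 and 1 = 0
a or (b and c) = 1/2 or 0 = 1/2
not a = not 1/2 = 1/2
c implies not a = 1 implies 1/2 = 1/2
(a or (b and c)) or (c implies not a) = 1/2 or 1/2 = 1/2
No assignment yields a value below 1/2, so this is the minimum.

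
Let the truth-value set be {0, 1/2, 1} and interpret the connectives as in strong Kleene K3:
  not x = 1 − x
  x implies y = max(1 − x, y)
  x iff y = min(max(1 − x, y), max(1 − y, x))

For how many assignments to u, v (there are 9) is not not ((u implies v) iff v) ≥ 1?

u = 0, v = 0 ↦ 0  <
u = 0, v = 1/2 ↦ 1/2  <
u = 0, v = 1 ↦ 1  ≥
u = 1/2, v = 0 ↦ 1/2  <
u = 1/2, v = 1/2 ↦ 1/2  <
u = 1/2, v = 1 ↦ 1  ≥
u = 1, v = 0 ↦ 1  ≥
u = 1, v = 1/2 ↦ 1/2  <
u = 1, v = 1 ↦ 1  ≥
So 4 of the 9 assignments meet the threshold.

4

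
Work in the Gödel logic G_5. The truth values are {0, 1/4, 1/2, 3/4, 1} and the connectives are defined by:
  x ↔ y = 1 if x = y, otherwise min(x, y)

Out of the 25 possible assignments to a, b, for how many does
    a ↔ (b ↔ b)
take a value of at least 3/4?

10

value 1: 5 assignments (counts)
value 3/4: 5 assignments (counts)
value 1/2: 5 assignments
value 1/4: 5 assignments
value 0: 5 assignments
So 10 of the 25 assignments meet the threshold.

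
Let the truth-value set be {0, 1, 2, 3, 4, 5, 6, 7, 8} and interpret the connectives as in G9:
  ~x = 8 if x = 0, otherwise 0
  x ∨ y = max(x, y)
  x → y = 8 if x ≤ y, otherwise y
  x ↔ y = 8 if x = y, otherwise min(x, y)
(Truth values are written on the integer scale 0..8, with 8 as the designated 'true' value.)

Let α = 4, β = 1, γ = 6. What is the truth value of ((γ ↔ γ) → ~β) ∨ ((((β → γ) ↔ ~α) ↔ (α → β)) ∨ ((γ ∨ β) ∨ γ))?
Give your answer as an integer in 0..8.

γ ↔ γ = 6 ↔ 6 = 8
~β = ~1 = 0
(γ ↔ γ) → ~β = 8 → 0 = 0
β → γ = 1 → 6 = 8
~α = ~4 = 0
(β → γ) ↔ ~α = 8 ↔ 0 = 0
α → β = 4 → 1 = 1
((β → γ) ↔ ~α) ↔ (α → β) = 0 ↔ 1 = 0
γ ∨ β = 6 ∨ 1 = 6
(γ ∨ β) ∨ γ = 6 ∨ 6 = 6
(((β → γ) ↔ ~α) ↔ (α → β)) ∨ ((γ ∨ β) ∨ γ) = 0 ∨ 6 = 6
((γ ↔ γ) → ~β) ∨ ((((β → γ) ↔ ~α) ↔ (α → β)) ∨ ((γ ∨ β) ∨ γ)) = 0 ∨ 6 = 6

6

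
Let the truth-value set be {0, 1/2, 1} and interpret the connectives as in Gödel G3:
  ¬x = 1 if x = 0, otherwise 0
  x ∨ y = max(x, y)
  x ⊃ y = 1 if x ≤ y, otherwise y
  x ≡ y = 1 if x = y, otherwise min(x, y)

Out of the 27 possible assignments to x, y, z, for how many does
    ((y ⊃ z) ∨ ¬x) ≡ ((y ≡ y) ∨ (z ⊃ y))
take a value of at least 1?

21

value 1: 21 assignments (counts)
value 1/2: 2 assignments
value 0: 4 assignments
So 21 of the 27 assignments meet the threshold.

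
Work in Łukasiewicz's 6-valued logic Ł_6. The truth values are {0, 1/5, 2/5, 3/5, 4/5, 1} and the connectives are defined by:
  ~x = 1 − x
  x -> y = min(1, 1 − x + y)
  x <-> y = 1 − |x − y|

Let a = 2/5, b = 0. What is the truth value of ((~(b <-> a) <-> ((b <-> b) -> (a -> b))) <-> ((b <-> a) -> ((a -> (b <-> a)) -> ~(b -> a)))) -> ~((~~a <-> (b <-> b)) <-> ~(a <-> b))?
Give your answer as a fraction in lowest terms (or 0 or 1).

2/5

b <-> a = 0 <-> 2/5 = 3/5
~(b <-> a) = ~3/5 = 2/5
b <-> b = 0 <-> 0 = 1
a -> b = 2/5 -> 0 = 3/5
(b <-> b) -> (a -> b) = 1 -> 3/5 = 3/5
~(b <-> a) <-> ((b <-> b) -> (a -> b)) = 2/5 <-> 3/5 = 4/5
b <-> a = 0 <-> 2/5 = 3/5
b <-> a = 0 <-> 2/5 = 3/5
a -> (b <-> a) = 2/5 -> 3/5 = 1
b -> a = 0 -> 2/5 = 1
~(b -> a) = ~1 = 0
(a -> (b <-> a)) -> ~(b -> a) = 1 -> 0 = 0
(b <-> a) -> ((a -> (b <-> a)) -> ~(b -> a)) = 3/5 -> 0 = 2/5
(~(b <-> a) <-> ((b <-> b) -> (a -> b))) <-> ((b <-> a) -> ((a -> (b <-> a)) -> ~(b -> a))) = 4/5 <-> 2/5 = 3/5
~a = ~2/5 = 3/5
~~a = ~3/5 = 2/5
b <-> b = 0 <-> 0 = 1
~~a <-> (b <-> b) = 2/5 <-> 1 = 2/5
a <-> b = 2/5 <-> 0 = 3/5
~(a <-> b) = ~3/5 = 2/5
(~~a <-> (b <-> b)) <-> ~(a <-> b) = 2/5 <-> 2/5 = 1
~((~~a <-> (b <-> b)) <-> ~(a <-> b)) = ~1 = 0
((~(b <-> a) <-> ((b <-> b) -> (a -> b))) <-> ((b <-> a) -> ((a -> (b <-> a)) -> ~(b -> a)))) -> ~((~~a <-> (b <-> b)) <-> ~(a <-> b)) = 3/5 -> 0 = 2/5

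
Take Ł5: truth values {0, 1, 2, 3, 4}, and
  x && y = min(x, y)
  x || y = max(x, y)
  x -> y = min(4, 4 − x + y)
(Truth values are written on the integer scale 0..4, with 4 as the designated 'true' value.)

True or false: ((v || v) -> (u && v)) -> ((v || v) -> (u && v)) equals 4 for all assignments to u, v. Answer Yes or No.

Yes

At u = 2, v = 4, for instance:
v || v = 4 || 4 = 4
u && v = 2 && 4 = 2
(v || v) -> (u && v) = 4 -> 2 = 2
((v || v) -> (u && v)) -> ((v || v) -> (u && v)) = 2 -> 2 = 4
and checking the remaining 24 assignments likewise gives ≥ 4 in every case.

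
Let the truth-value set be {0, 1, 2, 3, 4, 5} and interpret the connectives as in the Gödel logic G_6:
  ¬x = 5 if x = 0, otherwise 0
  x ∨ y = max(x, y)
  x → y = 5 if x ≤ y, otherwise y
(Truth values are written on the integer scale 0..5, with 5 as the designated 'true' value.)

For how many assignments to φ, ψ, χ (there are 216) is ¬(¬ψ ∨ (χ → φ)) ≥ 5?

value 5: 25 assignments (counts)
value 0: 191 assignments
So 25 of the 216 assignments meet the threshold.

25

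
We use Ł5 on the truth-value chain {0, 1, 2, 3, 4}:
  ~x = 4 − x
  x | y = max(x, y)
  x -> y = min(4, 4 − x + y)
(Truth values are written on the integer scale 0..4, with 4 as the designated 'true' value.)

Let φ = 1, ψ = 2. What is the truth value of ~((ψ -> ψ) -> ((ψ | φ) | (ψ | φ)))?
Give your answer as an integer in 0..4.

2

ψ -> ψ = 2 -> 2 = 4
ψ | φ = 2 | 1 = 2
ψ | φ = 2 | 1 = 2
(ψ | φ) | (ψ | φ) = 2 | 2 = 2
(ψ -> ψ) -> ((ψ | φ) | (ψ | φ)) = 4 -> 2 = 2
~((ψ -> ψ) -> ((ψ | φ) | (ψ | φ))) = ~2 = 2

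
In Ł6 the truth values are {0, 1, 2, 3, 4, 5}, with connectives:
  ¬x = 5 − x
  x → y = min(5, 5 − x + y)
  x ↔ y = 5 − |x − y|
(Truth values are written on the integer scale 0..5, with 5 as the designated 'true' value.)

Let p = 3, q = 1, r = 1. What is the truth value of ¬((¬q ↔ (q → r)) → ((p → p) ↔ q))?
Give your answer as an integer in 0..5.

¬q = ¬1 = 4
q → r = 1 → 1 = 5
¬q ↔ (q → r) = 4 ↔ 5 = 4
p → p = 3 → 3 = 5
(p → p) ↔ q = 5 ↔ 1 = 1
(¬q ↔ (q → r)) → ((p → p) ↔ q) = 4 → 1 = 2
¬((¬q ↔ (q → r)) → ((p → p) ↔ q)) = ¬2 = 3

3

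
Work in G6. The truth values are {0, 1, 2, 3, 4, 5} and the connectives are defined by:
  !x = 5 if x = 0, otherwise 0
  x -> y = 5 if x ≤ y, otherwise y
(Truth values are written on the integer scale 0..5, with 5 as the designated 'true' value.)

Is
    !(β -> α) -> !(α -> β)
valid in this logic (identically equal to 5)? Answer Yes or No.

Counterexample: take α = 0, β = 1.
β -> α = 1 -> 0 = 0
!(β -> α) = !0 = 5
α -> β = 0 -> 1 = 5
!(α -> β) = !5 = 0
!(β -> α) -> !(α -> β) = 5 -> 0 = 0
This gives 0 ≠ 5.

No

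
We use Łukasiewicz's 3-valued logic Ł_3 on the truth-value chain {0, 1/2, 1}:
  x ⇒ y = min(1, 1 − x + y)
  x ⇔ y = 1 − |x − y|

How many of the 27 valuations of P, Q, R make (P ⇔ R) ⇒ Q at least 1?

17

value 1: 17 assignments (counts)
value 1/2: 7 assignments
value 0: 3 assignments
So 17 of the 27 assignments meet the threshold.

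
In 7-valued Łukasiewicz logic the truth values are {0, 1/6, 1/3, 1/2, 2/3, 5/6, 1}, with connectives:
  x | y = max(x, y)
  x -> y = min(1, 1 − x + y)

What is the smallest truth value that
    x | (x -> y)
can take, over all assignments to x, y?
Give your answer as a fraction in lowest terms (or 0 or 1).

Take x = 1/2, y = 0:
x -> y = 1/2 -> 0 = 1/2
x | (x -> y) = 1/2 | 1/2 = 1/2
No assignment yields a value below 1/2, so this is the minimum.

1/2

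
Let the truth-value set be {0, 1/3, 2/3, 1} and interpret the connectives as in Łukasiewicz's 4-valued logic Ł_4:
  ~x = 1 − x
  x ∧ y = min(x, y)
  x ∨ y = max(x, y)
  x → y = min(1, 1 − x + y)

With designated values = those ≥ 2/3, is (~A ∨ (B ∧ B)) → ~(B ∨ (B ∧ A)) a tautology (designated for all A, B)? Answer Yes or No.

No

Counterexample: take A = 0, B = 2/3.
~A = ~0 = 1
B ∧ B = 2/3 ∧ 2/3 = 2/3
~A ∨ (B ∧ B) = 1 ∨ 2/3 = 1
B ∧ A = 2/3 ∧ 0 = 0
B ∨ (B ∧ A) = 2/3 ∨ 0 = 2/3
~(B ∨ (B ∧ A)) = ~2/3 = 1/3
(~A ∨ (B ∧ B)) → ~(B ∨ (B ∧ A)) = 1 → 1/3 = 1/3
This gives 1/3, which is below 2/3.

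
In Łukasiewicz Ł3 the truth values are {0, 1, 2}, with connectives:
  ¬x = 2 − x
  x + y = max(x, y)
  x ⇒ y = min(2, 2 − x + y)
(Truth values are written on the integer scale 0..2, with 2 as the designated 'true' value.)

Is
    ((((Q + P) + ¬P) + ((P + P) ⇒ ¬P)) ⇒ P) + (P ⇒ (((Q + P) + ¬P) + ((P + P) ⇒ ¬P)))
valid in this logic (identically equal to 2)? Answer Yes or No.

P = 0, Q = 0 ↦ 2
P = 0, Q = 1 ↦ 2
P = 0, Q = 2 ↦ 2
P = 1, Q = 0 ↦ 2
P = 1, Q = 1 ↦ 2
P = 1, Q = 2 ↦ 2
P = 2, Q = 0 ↦ 2
P = 2, Q = 1 ↦ 2
P = 2, Q = 2 ↦ 2
Every assignment gives a value ≥ 2.

Yes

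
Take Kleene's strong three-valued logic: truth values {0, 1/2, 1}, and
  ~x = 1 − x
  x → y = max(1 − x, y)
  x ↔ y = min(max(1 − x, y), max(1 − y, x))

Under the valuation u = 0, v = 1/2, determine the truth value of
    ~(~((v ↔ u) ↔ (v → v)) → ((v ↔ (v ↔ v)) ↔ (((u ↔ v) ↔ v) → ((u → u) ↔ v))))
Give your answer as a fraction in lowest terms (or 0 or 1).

1/2

v ↔ u = 1/2 ↔ 0 = 1/2
v → v = 1/2 → 1/2 = 1/2
(v ↔ u) ↔ (v → v) = 1/2 ↔ 1/2 = 1/2
~((v ↔ u) ↔ (v → v)) = ~1/2 = 1/2
v ↔ v = 1/2 ↔ 1/2 = 1/2
v ↔ (v ↔ v) = 1/2 ↔ 1/2 = 1/2
u ↔ v = 0 ↔ 1/2 = 1/2
(u ↔ v) ↔ v = 1/2 ↔ 1/2 = 1/2
u → u = 0 → 0 = 1
(u → u) ↔ v = 1 ↔ 1/2 = 1/2
((u ↔ v) ↔ v) → ((u → u) ↔ v) = 1/2 → 1/2 = 1/2
(v ↔ (v ↔ v)) ↔ (((u ↔ v) ↔ v) → ((u → u) ↔ v)) = 1/2 ↔ 1/2 = 1/2
~((v ↔ u) ↔ (v → v)) → ((v ↔ (v ↔ v)) ↔ (((u ↔ v) ↔ v) → ((u → u) ↔ v))) = 1/2 → 1/2 = 1/2
~(~((v ↔ u) ↔ (v → v)) → ((v ↔ (v ↔ v)) ↔ (((u ↔ v) ↔ v) → ((u → u) ↔ v)))) = ~1/2 = 1/2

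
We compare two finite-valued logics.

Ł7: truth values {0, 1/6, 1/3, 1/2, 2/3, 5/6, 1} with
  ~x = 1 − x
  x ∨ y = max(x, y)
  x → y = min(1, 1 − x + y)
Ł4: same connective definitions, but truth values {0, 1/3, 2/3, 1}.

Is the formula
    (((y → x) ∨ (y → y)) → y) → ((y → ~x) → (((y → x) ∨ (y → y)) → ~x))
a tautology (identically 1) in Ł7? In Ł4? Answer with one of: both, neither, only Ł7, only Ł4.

In Ł7: every assignment gives 1 — tautology.
In Ł4: every assignment gives 1 — tautology.

both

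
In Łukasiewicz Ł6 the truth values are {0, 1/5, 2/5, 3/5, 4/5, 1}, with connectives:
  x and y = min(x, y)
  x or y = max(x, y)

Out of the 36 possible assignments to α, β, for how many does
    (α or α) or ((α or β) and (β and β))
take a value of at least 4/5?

20

value 1: 11 assignments (counts)
value 4/5: 9 assignments (counts)
value 3/5: 7 assignments
value 2/5: 5 assignments
value 1/5: 3 assignments
value 0: 1 assignment
So 20 of the 36 assignments meet the threshold.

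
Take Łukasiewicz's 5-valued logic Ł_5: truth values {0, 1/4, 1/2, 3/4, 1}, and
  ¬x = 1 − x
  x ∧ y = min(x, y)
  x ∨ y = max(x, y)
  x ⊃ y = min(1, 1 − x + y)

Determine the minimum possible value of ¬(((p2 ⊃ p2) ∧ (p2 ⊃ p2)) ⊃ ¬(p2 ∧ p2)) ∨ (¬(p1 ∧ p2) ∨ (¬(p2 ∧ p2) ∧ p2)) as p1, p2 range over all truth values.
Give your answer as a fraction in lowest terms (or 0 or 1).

Take p1 = 1/2, p2 = 1/2:
p2 ⊃ p2 = 1/2 ⊃ 1/2 = 1
p2 ⊃ p2 = 1/2 ⊃ 1/2 = 1
(p2 ⊃ p2) ∧ (p2 ⊃ p2) = 1 ∧ 1 = 1
p2 ∧ p2 = 1/2 ∧ 1/2 = 1/2
¬(p2 ∧ p2) = ¬1/2 = 1/2
((p2 ⊃ p2) ∧ (p2 ⊃ p2)) ⊃ ¬(p2 ∧ p2) = 1 ⊃ 1/2 = 1/2
¬(((p2 ⊃ p2) ∧ (p2 ⊃ p2)) ⊃ ¬(p2 ∧ p2)) = ¬1/2 = 1/2
p1 ∧ p2 = 1/2 ∧ 1/2 = 1/2
¬(p1 ∧ p2) = ¬1/2 = 1/2
p2 ∧ p2 = 1/2 ∧ 1/2 = 1/2
¬(p2 ∧ p2) = ¬1/2 = 1/2
¬(p2 ∧ p2) ∧ p2 = 1/2 ∧ 1/2 = 1/2
¬(p1 ∧ p2) ∨ (¬(p2 ∧ p2) ∧ p2) = 1/2 ∨ 1/2 = 1/2
¬(((p2 ⊃ p2) ∧ (p2 ⊃ p2)) ⊃ ¬(p2 ∧ p2)) ∨ (¬(p1 ∧ p2) ∨ (¬(p2 ∧ p2) ∧ p2)) = 1/2 ∨ 1/2 = 1/2
No assignment yields a value below 1/2, so this is the minimum.

1/2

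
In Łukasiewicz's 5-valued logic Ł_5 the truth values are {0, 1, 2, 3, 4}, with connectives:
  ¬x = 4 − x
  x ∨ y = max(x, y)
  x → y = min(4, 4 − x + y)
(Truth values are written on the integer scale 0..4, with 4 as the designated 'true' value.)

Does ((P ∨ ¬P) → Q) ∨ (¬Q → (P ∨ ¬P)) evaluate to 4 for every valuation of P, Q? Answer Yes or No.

Counterexample: take P = 1, Q = 0.
¬P = ¬1 = 3
P ∨ ¬P = 1 ∨ 3 = 3
(P ∨ ¬P) → Q = 3 → 0 = 1
¬Q = ¬0 = 4
¬P = ¬1 = 3
P ∨ ¬P = 1 ∨ 3 = 3
¬Q → (P ∨ ¬P) = 4 → 3 = 3
((P ∨ ¬P) → Q) ∨ (¬Q → (P ∨ ¬P)) = 1 ∨ 3 = 3
This gives 3 ≠ 4.

No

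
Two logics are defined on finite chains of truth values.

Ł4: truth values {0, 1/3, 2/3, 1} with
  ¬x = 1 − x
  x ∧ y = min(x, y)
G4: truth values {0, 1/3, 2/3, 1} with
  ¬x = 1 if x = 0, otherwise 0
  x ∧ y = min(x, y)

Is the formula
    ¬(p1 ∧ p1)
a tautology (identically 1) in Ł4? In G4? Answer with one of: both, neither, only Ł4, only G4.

neither

In Ł4: at p1 = 1/3 the value is 2/3 — not a tautology.
In G4: at p1 = 1/3 the value is 0 — not a tautology.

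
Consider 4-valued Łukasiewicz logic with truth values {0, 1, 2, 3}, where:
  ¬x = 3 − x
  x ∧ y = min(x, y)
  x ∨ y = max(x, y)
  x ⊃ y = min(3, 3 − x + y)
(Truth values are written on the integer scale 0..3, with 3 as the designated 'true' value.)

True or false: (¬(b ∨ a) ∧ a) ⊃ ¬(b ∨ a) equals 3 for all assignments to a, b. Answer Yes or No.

Yes

a = 0, b = 0 ↦ 3
a = 0, b = 1 ↦ 3
a = 0, b = 2 ↦ 3
a = 0, b = 3 ↦ 3
a = 1, b = 0 ↦ 3
a = 1, b = 1 ↦ 3
a = 1, b = 2 ↦ 3
a = 1, b = 3 ↦ 3
a = 2, b = 0 ↦ 3
a = 2, b = 1 ↦ 3
a = 2, b = 2 ↦ 3
a = 2, b = 3 ↦ 3
a = 3, b = 0 ↦ 3
a = 3, b = 1 ↦ 3
a = 3, b = 2 ↦ 3
a = 3, b = 3 ↦ 3
Every assignment gives a value ≥ 3.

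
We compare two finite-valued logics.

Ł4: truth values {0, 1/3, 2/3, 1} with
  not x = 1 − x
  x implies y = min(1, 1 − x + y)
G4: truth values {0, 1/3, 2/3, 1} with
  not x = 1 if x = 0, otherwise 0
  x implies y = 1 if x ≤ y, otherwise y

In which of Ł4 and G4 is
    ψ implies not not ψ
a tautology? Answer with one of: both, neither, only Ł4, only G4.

both

In Ł4: every assignment gives 1 — tautology.
In G4: every assignment gives 1 — tautology.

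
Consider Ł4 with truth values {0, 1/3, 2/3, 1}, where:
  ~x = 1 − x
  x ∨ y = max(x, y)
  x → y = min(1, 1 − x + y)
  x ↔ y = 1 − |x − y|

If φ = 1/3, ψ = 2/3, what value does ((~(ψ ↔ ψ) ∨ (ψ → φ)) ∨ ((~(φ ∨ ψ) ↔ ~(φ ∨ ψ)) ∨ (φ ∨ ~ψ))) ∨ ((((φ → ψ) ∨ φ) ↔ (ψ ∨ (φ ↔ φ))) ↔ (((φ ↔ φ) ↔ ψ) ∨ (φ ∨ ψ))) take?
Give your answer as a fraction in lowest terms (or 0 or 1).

1

ψ ↔ ψ = 2/3 ↔ 2/3 = 1
~(ψ ↔ ψ) = ~1 = 0
ψ → φ = 2/3 → 1/3 = 2/3
~(ψ ↔ ψ) ∨ (ψ → φ) = 0 ∨ 2/3 = 2/3
φ ∨ ψ = 1/3 ∨ 2/3 = 2/3
~(φ ∨ ψ) = ~2/3 = 1/3
φ ∨ ψ = 1/3 ∨ 2/3 = 2/3
~(φ ∨ ψ) = ~2/3 = 1/3
~(φ ∨ ψ) ↔ ~(φ ∨ ψ) = 1/3 ↔ 1/3 = 1
~ψ = ~2/3 = 1/3
φ ∨ ~ψ = 1/3 ∨ 1/3 = 1/3
(~(φ ∨ ψ) ↔ ~(φ ∨ ψ)) ∨ (φ ∨ ~ψ) = 1 ∨ 1/3 = 1
(~(ψ ↔ ψ) ∨ (ψ → φ)) ∨ ((~(φ ∨ ψ) ↔ ~(φ ∨ ψ)) ∨ (φ ∨ ~ψ)) = 2/3 ∨ 1 = 1
φ → ψ = 1/3 → 2/3 = 1
(φ → ψ) ∨ φ = 1 ∨ 1/3 = 1
φ ↔ φ = 1/3 ↔ 1/3 = 1
ψ ∨ (φ ↔ φ) = 2/3 ∨ 1 = 1
((φ → ψ) ∨ φ) ↔ (ψ ∨ (φ ↔ φ)) = 1 ↔ 1 = 1
φ ↔ φ = 1/3 ↔ 1/3 = 1
(φ ↔ φ) ↔ ψ = 1 ↔ 2/3 = 2/3
φ ∨ ψ = 1/3 ∨ 2/3 = 2/3
((φ ↔ φ) ↔ ψ) ∨ (φ ∨ ψ) = 2/3 ∨ 2/3 = 2/3
(((φ → ψ) ∨ φ) ↔ (ψ ∨ (φ ↔ φ))) ↔ (((φ ↔ φ) ↔ ψ) ∨ (φ ∨ ψ)) = 1 ↔ 2/3 = 2/3
((~(ψ ↔ ψ) ∨ (ψ → φ)) ∨ ((~(φ ∨ ψ) ↔ ~(φ ∨ ψ)) ∨ (φ ∨ ~ψ))) ∨ ((((φ → ψ) ∨ φ) ↔ (ψ ∨ (φ ↔ φ))) ↔ (((φ ↔ φ) ↔ ψ) ∨ (φ ∨ ψ))) = 1 ∨ 2/3 = 1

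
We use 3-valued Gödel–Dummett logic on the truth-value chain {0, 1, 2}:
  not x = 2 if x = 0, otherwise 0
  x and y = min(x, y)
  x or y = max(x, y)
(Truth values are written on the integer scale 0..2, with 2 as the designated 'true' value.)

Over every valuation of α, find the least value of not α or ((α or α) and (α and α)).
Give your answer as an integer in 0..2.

Take α = 1:
not α = not 1 = 0
α or α = 1 or 1 = 1
α and α = 1 and 1 = 1
(α or α) and (α and α) = 1 and 1 = 1
not α or ((α or α) and (α and α)) = 0 or 1 = 1
No assignment yields a value below 1, so this is the minimum.

1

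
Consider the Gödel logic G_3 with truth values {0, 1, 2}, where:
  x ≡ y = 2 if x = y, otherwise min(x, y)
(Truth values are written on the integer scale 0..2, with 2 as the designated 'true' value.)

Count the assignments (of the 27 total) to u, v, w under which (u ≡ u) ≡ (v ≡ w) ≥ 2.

9

value 2: 9 assignments (counts)
value 1: 6 assignments
value 0: 12 assignments
So 9 of the 27 assignments meet the threshold.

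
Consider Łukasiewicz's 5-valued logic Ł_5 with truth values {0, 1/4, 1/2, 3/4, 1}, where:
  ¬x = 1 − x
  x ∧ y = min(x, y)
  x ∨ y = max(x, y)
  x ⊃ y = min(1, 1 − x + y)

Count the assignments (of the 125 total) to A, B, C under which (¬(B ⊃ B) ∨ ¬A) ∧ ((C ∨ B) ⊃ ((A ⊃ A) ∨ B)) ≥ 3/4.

value 1: 25 assignments (counts)
value 3/4: 25 assignments (counts)
value 1/2: 25 assignments
value 1/4: 25 assignments
value 0: 25 assignments
So 50 of the 125 assignments meet the threshold.

50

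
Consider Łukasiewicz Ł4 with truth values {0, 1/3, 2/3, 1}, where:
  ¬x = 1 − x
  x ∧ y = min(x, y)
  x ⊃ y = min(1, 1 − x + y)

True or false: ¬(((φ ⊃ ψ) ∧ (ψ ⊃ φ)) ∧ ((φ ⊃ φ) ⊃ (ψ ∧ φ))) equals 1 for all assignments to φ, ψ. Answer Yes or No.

Counterexample: take φ = 1/3, ψ = 1/3.
φ ⊃ ψ = 1/3 ⊃ 1/3 = 1
ψ ⊃ φ = 1/3 ⊃ 1/3 = 1
(φ ⊃ ψ) ∧ (ψ ⊃ φ) = 1 ∧ 1 = 1
φ ⊃ φ = 1/3 ⊃ 1/3 = 1
ψ ∧ φ = 1/3 ∧ 1/3 = 1/3
(φ ⊃ φ) ⊃ (ψ ∧ φ) = 1 ⊃ 1/3 = 1/3
((φ ⊃ ψ) ∧ (ψ ⊃ φ)) ∧ ((φ ⊃ φ) ⊃ (ψ ∧ φ)) = 1 ∧ 1/3 = 1/3
¬(((φ ⊃ ψ) ∧ (ψ ⊃ φ)) ∧ ((φ ⊃ φ) ⊃ (ψ ∧ φ))) = ¬1/3 = 2/3
This gives 2/3 ≠ 1.

No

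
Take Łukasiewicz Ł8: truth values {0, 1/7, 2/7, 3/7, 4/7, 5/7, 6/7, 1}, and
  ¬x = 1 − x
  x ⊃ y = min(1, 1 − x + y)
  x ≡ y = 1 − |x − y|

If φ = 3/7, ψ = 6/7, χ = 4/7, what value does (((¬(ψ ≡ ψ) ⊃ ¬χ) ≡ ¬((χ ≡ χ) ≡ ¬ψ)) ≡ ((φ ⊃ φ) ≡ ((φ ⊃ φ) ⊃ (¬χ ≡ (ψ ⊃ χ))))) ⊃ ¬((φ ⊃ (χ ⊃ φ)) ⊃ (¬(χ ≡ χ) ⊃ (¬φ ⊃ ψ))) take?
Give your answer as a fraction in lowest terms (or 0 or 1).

ψ ≡ ψ = 6/7 ≡ 6/7 = 1
¬(ψ ≡ ψ) = ¬1 = 0
¬χ = ¬4/7 = 3/7
¬(ψ ≡ ψ) ⊃ ¬χ = 0 ⊃ 3/7 = 1
χ ≡ χ = 4/7 ≡ 4/7 = 1
¬ψ = ¬6/7 = 1/7
(χ ≡ χ) ≡ ¬ψ = 1 ≡ 1/7 = 1/7
¬((χ ≡ χ) ≡ ¬ψ) = ¬1/7 = 6/7
(¬(ψ ≡ ψ) ⊃ ¬χ) ≡ ¬((χ ≡ χ) ≡ ¬ψ) = 1 ≡ 6/7 = 6/7
φ ⊃ φ = 3/7 ⊃ 3/7 = 1
φ ⊃ φ = 3/7 ⊃ 3/7 = 1
¬χ = ¬4/7 = 3/7
ψ ⊃ χ = 6/7 ⊃ 4/7 = 5/7
¬χ ≡ (ψ ⊃ χ) = 3/7 ≡ 5/7 = 5/7
(φ ⊃ φ) ⊃ (¬χ ≡ (ψ ⊃ χ)) = 1 ⊃ 5/7 = 5/7
(φ ⊃ φ) ≡ ((φ ⊃ φ) ⊃ (¬χ ≡ (ψ ⊃ χ))) = 1 ≡ 5/7 = 5/7
((¬(ψ ≡ ψ) ⊃ ¬χ) ≡ ¬((χ ≡ χ) ≡ ¬ψ)) ≡ ((φ ⊃ φ) ≡ ((φ ⊃ φ) ⊃ (¬χ ≡ (ψ ⊃ χ)))) = 6/7 ≡ 5/7 = 6/7
χ ⊃ φ = 4/7 ⊃ 3/7 = 6/7
φ ⊃ (χ ⊃ φ) = 3/7 ⊃ 6/7 = 1
χ ≡ χ = 4/7 ≡ 4/7 = 1
¬(χ ≡ χ) = ¬1 = 0
¬φ = ¬3/7 = 4/7
¬φ ⊃ ψ = 4/7 ⊃ 6/7 = 1
¬(χ ≡ χ) ⊃ (¬φ ⊃ ψ) = 0 ⊃ 1 = 1
(φ ⊃ (χ ⊃ φ)) ⊃ (¬(χ ≡ χ) ⊃ (¬φ ⊃ ψ)) = 1 ⊃ 1 = 1
¬((φ ⊃ (χ ⊃ φ)) ⊃ (¬(χ ≡ χ) ⊃ (¬φ ⊃ ψ))) = ¬1 = 0
(((¬(ψ ≡ ψ) ⊃ ¬χ) ≡ ¬((χ ≡ χ) ≡ ¬ψ)) ≡ ((φ ⊃ φ) ≡ ((φ ⊃ φ) ⊃ (¬χ ≡ (ψ ⊃ χ))))) ⊃ ¬((φ ⊃ (χ ⊃ φ)) ⊃ (¬(χ ≡ χ) ⊃ (¬φ ⊃ ψ))) = 6/7 ⊃ 0 = 1/7

1/7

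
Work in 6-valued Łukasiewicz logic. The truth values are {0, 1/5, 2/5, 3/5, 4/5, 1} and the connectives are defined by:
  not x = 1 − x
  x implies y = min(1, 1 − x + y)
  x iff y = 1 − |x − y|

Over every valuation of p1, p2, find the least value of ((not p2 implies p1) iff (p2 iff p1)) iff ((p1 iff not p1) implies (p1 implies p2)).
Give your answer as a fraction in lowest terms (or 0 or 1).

0

Take p1 = 0, p2 = 0:
not p2 = not 0 = 1
not p2 implies p1 = 1 implies 0 = 0
p2 iff p1 = 0 iff 0 = 1
(not p2 implies p1) iff (p2 iff p1) = 0 iff 1 = 0
not p1 = not 0 = 1
p1 iff not p1 = 0 iff 1 = 0
p1 implies p2 = 0 implies 0 = 1
(p1 iff not p1) implies (p1 implies p2) = 0 implies 1 = 1
((not p2 implies p1) iff (p2 iff p1)) iff ((p1 iff not p1) implies (p1 implies p2)) = 0 iff 1 = 0
No assignment yields a value below 0, so this is the minimum.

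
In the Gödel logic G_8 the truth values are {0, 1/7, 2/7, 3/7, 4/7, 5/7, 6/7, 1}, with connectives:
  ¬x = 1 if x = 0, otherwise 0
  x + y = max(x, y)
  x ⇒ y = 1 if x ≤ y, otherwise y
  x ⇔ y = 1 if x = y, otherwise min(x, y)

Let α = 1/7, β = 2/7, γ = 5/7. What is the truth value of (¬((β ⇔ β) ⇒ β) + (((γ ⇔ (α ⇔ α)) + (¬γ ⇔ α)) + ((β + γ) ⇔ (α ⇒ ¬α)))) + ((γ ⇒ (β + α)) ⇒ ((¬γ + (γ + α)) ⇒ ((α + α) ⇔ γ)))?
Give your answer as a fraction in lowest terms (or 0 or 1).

5/7

β ⇔ β = 2/7 ⇔ 2/7 = 1
(β ⇔ β) ⇒ β = 1 ⇒ 2/7 = 2/7
¬((β ⇔ β) ⇒ β) = ¬2/7 = 0
α ⇔ α = 1/7 ⇔ 1/7 = 1
γ ⇔ (α ⇔ α) = 5/7 ⇔ 1 = 5/7
¬γ = ¬5/7 = 0
¬γ ⇔ α = 0 ⇔ 1/7 = 0
(γ ⇔ (α ⇔ α)) + (¬γ ⇔ α) = 5/7 + 0 = 5/7
β + γ = 2/7 + 5/7 = 5/7
¬α = ¬1/7 = 0
α ⇒ ¬α = 1/7 ⇒ 0 = 0
(β + γ) ⇔ (α ⇒ ¬α) = 5/7 ⇔ 0 = 0
((γ ⇔ (α ⇔ α)) + (¬γ ⇔ α)) + ((β + γ) ⇔ (α ⇒ ¬α)) = 5/7 + 0 = 5/7
¬((β ⇔ β) ⇒ β) + (((γ ⇔ (α ⇔ α)) + (¬γ ⇔ α)) + ((β + γ) ⇔ (α ⇒ ¬α))) = 0 + 5/7 = 5/7
β + α = 2/7 + 1/7 = 2/7
γ ⇒ (β + α) = 5/7 ⇒ 2/7 = 2/7
¬γ = ¬5/7 = 0
γ + α = 5/7 + 1/7 = 5/7
¬γ + (γ + α) = 0 + 5/7 = 5/7
α + α = 1/7 + 1/7 = 1/7
(α + α) ⇔ γ = 1/7 ⇔ 5/7 = 1/7
(¬γ + (γ + α)) ⇒ ((α + α) ⇔ γ) = 5/7 ⇒ 1/7 = 1/7
(γ ⇒ (β + α)) ⇒ ((¬γ + (γ + α)) ⇒ ((α + α) ⇔ γ)) = 2/7 ⇒ 1/7 = 1/7
(¬((β ⇔ β) ⇒ β) + (((γ ⇔ (α ⇔ α)) + (¬γ ⇔ α)) + ((β + γ) ⇔ (α ⇒ ¬α)))) + ((γ ⇒ (β + α)) ⇒ ((¬γ + (γ + α)) ⇒ ((α + α) ⇔ γ))) = 5/7 + 1/7 = 5/7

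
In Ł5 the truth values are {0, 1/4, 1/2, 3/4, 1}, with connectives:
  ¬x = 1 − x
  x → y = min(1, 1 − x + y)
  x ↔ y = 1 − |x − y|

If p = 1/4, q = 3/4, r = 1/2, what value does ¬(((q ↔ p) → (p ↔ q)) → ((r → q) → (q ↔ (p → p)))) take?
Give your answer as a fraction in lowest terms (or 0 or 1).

1/4

q ↔ p = 3/4 ↔ 1/4 = 1/2
p ↔ q = 1/4 ↔ 3/4 = 1/2
(q ↔ p) → (p ↔ q) = 1/2 → 1/2 = 1
r → q = 1/2 → 3/4 = 1
p → p = 1/4 → 1/4 = 1
q ↔ (p → p) = 3/4 ↔ 1 = 3/4
(r → q) → (q ↔ (p → p)) = 1 → 3/4 = 3/4
((q ↔ p) → (p ↔ q)) → ((r → q) → (q ↔ (p → p))) = 1 → 3/4 = 3/4
¬(((q ↔ p) → (p ↔ q)) → ((r → q) → (q ↔ (p → p)))) = ¬3/4 = 1/4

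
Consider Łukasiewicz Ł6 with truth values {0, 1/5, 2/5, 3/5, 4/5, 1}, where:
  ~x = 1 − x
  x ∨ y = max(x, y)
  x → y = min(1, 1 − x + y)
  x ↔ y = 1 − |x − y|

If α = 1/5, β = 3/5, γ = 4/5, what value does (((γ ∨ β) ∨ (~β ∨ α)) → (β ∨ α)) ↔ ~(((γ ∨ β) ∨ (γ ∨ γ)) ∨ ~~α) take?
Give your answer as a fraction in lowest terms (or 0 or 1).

2/5

γ ∨ β = 4/5 ∨ 3/5 = 4/5
~β = ~3/5 = 2/5
~β ∨ α = 2/5 ∨ 1/5 = 2/5
(γ ∨ β) ∨ (~β ∨ α) = 4/5 ∨ 2/5 = 4/5
β ∨ α = 3/5 ∨ 1/5 = 3/5
((γ ∨ β) ∨ (~β ∨ α)) → (β ∨ α) = 4/5 → 3/5 = 4/5
γ ∨ β = 4/5 ∨ 3/5 = 4/5
γ ∨ γ = 4/5 ∨ 4/5 = 4/5
(γ ∨ β) ∨ (γ ∨ γ) = 4/5 ∨ 4/5 = 4/5
~α = ~1/5 = 4/5
~~α = ~4/5 = 1/5
((γ ∨ β) ∨ (γ ∨ γ)) ∨ ~~α = 4/5 ∨ 1/5 = 4/5
~(((γ ∨ β) ∨ (γ ∨ γ)) ∨ ~~α) = ~4/5 = 1/5
(((γ ∨ β) ∨ (~β ∨ α)) → (β ∨ α)) ↔ ~(((γ ∨ β) ∨ (γ ∨ γ)) ∨ ~~α) = 4/5 ↔ 1/5 = 2/5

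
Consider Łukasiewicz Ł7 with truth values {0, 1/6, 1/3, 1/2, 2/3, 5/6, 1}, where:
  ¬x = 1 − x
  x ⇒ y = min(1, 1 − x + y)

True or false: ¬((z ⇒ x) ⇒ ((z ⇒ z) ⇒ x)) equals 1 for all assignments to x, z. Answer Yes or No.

No

Counterexample: take x = 0, z = 1/6.
z ⇒ x = 1/6 ⇒ 0 = 5/6
z ⇒ z = 1/6 ⇒ 1/6 = 1
(z ⇒ z) ⇒ x = 1 ⇒ 0 = 0
(z ⇒ x) ⇒ ((z ⇒ z) ⇒ x) = 5/6 ⇒ 0 = 1/6
¬((z ⇒ x) ⇒ ((z ⇒ z) ⇒ x)) = ¬1/6 = 5/6
This gives 5/6 ≠ 1.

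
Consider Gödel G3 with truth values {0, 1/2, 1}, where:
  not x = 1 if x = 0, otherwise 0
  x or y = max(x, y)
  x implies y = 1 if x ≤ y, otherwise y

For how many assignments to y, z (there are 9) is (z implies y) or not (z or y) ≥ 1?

y = 0, z = 0 ↦ 1  ≥
y = 0, z = 1/2 ↦ 0  <
y = 0, z = 1 ↦ 0  <
y = 1/2, z = 0 ↦ 1  ≥
y = 1/2, z = 1/2 ↦ 1  ≥
y = 1/2, z = 1 ↦ 1/2  <
y = 1, z = 0 ↦ 1  ≥
y = 1, z = 1/2 ↦ 1  ≥
y = 1, z = 1 ↦ 1  ≥
So 6 of the 9 assignments meet the threshold.

6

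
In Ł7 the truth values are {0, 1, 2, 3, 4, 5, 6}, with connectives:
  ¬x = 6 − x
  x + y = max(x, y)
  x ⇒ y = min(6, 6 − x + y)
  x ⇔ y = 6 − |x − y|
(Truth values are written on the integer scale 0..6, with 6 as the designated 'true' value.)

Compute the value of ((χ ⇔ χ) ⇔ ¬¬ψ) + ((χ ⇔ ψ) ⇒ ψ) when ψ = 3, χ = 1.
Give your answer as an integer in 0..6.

5

χ ⇔ χ = 1 ⇔ 1 = 6
¬ψ = ¬3 = 3
¬¬ψ = ¬3 = 3
(χ ⇔ χ) ⇔ ¬¬ψ = 6 ⇔ 3 = 3
χ ⇔ ψ = 1 ⇔ 3 = 4
(χ ⇔ ψ) ⇒ ψ = 4 ⇒ 3 = 5
((χ ⇔ χ) ⇔ ¬¬ψ) + ((χ ⇔ ψ) ⇒ ψ) = 3 + 5 = 5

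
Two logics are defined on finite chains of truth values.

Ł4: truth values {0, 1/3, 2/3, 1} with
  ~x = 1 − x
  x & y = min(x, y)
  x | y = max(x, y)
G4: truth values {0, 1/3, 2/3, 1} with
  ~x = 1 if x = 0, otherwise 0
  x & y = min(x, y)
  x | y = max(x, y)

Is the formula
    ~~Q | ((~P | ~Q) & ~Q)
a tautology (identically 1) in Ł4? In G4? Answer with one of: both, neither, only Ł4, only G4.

In Ł4: at P = 0, Q = 1/3 the value is 2/3 — not a tautology.
In G4: every assignment gives 1 — tautology.

only G4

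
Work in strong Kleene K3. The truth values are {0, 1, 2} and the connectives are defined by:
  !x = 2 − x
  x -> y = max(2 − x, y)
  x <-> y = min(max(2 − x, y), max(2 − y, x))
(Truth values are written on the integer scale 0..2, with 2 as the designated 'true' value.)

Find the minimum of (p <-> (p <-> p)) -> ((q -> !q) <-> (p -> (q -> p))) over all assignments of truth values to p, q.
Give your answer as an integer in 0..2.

Take p = 2, q = 2:
p <-> p = 2 <-> 2 = 2
p <-> (p <-> p) = 2 <-> 2 = 2
!q = !2 = 0
q -> !q = 2 -> 0 = 0
q -> p = 2 -> 2 = 2
p -> (q -> p) = 2 -> 2 = 2
(q -> !q) <-> (p -> (q -> p)) = 0 <-> 2 = 0
(p <-> (p <-> p)) -> ((q -> !q) <-> (p -> (q -> p))) = 2 -> 0 = 0
No assignment yields a value below 0, so this is the minimum.

0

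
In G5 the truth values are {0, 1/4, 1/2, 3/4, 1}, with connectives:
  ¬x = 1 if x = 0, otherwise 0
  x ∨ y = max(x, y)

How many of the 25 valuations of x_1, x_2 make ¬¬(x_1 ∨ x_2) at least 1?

24

value 1: 24 assignments (counts)
value 0: 1 assignment
So 24 of the 25 assignments meet the threshold.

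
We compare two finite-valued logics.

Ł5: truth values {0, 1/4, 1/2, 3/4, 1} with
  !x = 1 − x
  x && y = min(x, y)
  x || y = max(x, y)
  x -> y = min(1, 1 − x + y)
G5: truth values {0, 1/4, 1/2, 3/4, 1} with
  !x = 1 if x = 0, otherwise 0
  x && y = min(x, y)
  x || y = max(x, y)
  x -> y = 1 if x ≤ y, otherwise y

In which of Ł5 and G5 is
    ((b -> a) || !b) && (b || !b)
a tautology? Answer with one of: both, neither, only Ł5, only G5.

In Ł5: at a = 0, b = 1/4 the value is 3/4 — not a tautology.
In G5: at a = 0, b = 1/4 the value is 0 — not a tautology.

neither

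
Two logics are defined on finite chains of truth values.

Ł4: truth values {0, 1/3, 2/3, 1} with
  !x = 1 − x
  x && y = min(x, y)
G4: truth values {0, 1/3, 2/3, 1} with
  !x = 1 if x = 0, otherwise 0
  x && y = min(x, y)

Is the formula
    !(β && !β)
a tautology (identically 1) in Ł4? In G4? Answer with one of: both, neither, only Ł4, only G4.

only G4

In Ł4: at β = 1/3 the value is 2/3 — not a tautology.
In G4: every assignment gives 1 — tautology.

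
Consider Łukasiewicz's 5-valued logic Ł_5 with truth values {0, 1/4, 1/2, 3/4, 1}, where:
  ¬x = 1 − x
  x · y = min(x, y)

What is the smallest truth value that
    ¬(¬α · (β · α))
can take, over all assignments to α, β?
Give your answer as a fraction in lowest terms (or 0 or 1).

Take α = 1/2, β = 1/2:
¬α = ¬1/2 = 1/2
β · α = 1/2 · 1/2 = 1/2
¬α · (β · α) = 1/2 · 1/2 = 1/2
¬(¬α · (β · α)) = ¬1/2 = 1/2
No assignment yields a value below 1/2, so this is the minimum.

1/2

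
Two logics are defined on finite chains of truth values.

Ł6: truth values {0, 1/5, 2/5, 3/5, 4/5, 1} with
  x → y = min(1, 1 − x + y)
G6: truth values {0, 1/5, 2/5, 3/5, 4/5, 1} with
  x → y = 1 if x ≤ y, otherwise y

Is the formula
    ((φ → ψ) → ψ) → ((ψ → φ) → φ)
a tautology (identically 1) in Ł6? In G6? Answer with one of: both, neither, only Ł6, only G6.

In Ł6: every assignment gives 1 — tautology.
In G6: at φ = 1/5, ψ = 0 the value is 1/5 — not a tautology.

only Ł6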